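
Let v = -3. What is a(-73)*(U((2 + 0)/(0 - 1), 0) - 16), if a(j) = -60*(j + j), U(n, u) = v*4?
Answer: -245280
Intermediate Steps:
U(n, u) = -12 (U(n, u) = -3*4 = -12)
a(j) = -120*j
a(-73)*(U((2 + 0)/(0 - 1), 0) - 16) = (-120*(-73))*(-12 - 16) = 8760*(-28) = -245280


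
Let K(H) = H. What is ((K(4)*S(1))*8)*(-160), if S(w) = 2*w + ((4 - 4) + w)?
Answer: -15360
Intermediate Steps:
S(w) = 3*w (S(w) = 2*w + (0 + w) = 2*w + w = 3*w)
((K(4)*S(1))*8)*(-160) = ((4*(3*1))*8)*(-160) = ((4*3)*8)*(-160) = (12*8)*(-160) = 96*(-160) = -15360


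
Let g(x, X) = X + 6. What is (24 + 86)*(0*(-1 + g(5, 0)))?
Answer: 0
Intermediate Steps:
g(x, X) = 6 + X
(24 + 86)*(0*(-1 + g(5, 0))) = (24 + 86)*(0*(-1 + (6 + 0))) = 110*(0*(-1 + 6)) = 110*(0*5) = 110*0 = 0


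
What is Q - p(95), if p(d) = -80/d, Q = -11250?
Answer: -213734/19 ≈ -11249.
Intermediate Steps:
Q - p(95) = -11250 - (-80)/95 = -11250 - 1*(-16/19) = -11250 + 16/19 = -213734/19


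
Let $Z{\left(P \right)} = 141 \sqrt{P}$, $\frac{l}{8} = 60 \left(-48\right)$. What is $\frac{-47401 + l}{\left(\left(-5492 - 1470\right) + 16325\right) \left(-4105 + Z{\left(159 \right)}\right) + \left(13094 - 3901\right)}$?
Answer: $\frac{2706760371602}{1199433060145333} + \frac{92995010703 \sqrt{159}}{1199433060145333} \approx 0.0032343$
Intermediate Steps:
$l = -23040$ ($l = 8 \cdot 60 \left(-48\right) = 8 \left(-2880\right) = -23040$)
$\frac{-47401 + l}{\left(\left(-5492 - 1470\right) + 16325\right) \left(-4105 + Z{\left(159 \right)}\right) + \left(13094 - 3901\right)} = \frac{-47401 - 23040}{\left(\left(-5492 - 1470\right) + 16325\right) \left(-4105 + 141 \sqrt{159}\right) + \left(13094 - 3901\right)} = - \frac{70441}{\left(-6962 + 16325\right) \left(-4105 + 141 \sqrt{159}\right) + \left(13094 - 3901\right)} = - \frac{70441}{9363 \left(-4105 + 141 \sqrt{159}\right) + 9193} = - \frac{70441}{\left(-38435115 + 1320183 \sqrt{159}\right) + 9193} = - \frac{70441}{-38425922 + 1320183 \sqrt{159}}$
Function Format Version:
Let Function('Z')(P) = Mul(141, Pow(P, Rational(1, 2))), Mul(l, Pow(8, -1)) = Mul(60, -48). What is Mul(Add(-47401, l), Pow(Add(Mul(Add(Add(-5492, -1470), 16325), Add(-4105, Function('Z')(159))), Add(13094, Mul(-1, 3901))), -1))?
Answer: Add(Rational(2706760371602, 1199433060145333), Mul(Rational(92995010703, 1199433060145333), Pow(159, Rational(1, 2)))) ≈ 0.0032343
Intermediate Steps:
l = -23040 (l = Mul(8, Mul(60, -48)) = Mul(8, -2880) = -23040)
Mul(Add(-47401, l), Pow(Add(Mul(Add(Add(-5492, -1470), 16325), Add(-4105, Function('Z')(159))), Add(13094, Mul(-1, 3901))), -1)) = Mul(Add(-47401, -23040), Pow(Add(Mul(Add(Add(-5492, -1470), 16325), Add(-4105, Mul(141, Pow(159, Rational(1, 2))))), Add(13094, Mul(-1, 3901))), -1)) = Mul(-70441, Pow(Add(Mul(Add(-6962, 16325), Add(-4105, Mul(141, Pow(159, Rational(1, 2))))), Add(13094, -3901)), -1)) = Mul(-70441, Pow(Add(Mul(9363, Add(-4105, Mul(141, Pow(159, Rational(1, 2))))), 9193), -1)) = Mul(-70441, Pow(Add(Add(-38435115, Mul(1320183, Pow(159, Rational(1, 2)))), 9193), -1)) = Mul(-70441, Pow(Add(-38425922, Mul(1320183, Pow(159, Rational(1, 2)))), -1))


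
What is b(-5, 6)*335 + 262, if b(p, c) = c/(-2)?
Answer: -743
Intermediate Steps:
b(p, c) = -c/2 (b(p, c) = c*(-½) = -c/2)
b(-5, 6)*335 + 262 = -½*6*335 + 262 = -3*335 + 262 = -1005 + 262 = -743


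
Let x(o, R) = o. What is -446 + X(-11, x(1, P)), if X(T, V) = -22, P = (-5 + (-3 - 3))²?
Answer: -468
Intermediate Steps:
P = 121 (P = (-5 - 6)² = (-11)² = 121)
-446 + X(-11, x(1, P)) = -446 - 22 = -468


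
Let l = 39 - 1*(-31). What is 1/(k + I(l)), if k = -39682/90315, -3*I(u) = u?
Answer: -90315/2147032 ≈ -0.042065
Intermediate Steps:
l = 70 (l = 39 + 31 = 70)
I(u) = -u/3
k = -39682/90315 (k = -39682*1/90315 = -39682/90315 ≈ -0.43937)
1/(k + I(l)) = 1/(-39682/90315 - ⅓*70) = 1/(-39682/90315 - 70/3) = 1/(-2147032/90315) = -90315/2147032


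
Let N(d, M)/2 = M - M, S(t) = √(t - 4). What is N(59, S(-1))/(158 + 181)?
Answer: 0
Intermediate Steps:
S(t) = √(-4 + t)
N(d, M) = 0 (N(d, M) = 2*(M - M) = 2*0 = 0)
N(59, S(-1))/(158 + 181) = 0/(158 + 181) = 0/339 = 0*(1/339) = 0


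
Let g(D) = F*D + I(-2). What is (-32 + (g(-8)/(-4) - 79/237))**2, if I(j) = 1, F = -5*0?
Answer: 152881/144 ≈ 1061.7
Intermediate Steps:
F = 0
g(D) = 1 (g(D) = 0*D + 1 = 0 + 1 = 1)
(-32 + (g(-8)/(-4) - 79/237))**2 = (-32 + (1/(-4) - 79/237))**2 = (-32 + (1*(-1/4) - 79*1/237))**2 = (-32 + (-1/4 - 1/3))**2 = (-32 - 7/12)**2 = (-391/12)**2 = 152881/144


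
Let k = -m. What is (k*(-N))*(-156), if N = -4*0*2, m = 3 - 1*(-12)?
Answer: 0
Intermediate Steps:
m = 15 (m = 3 + 12 = 15)
N = 0 (N = 0*2 = 0)
k = -15 (k = -1*15 = -15)
(k*(-N))*(-156) = -(-15)*0*(-156) = -15*0*(-156) = 0*(-156) = 0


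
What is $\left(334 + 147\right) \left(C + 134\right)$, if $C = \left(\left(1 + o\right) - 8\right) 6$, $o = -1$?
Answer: $41366$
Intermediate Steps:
$C = -48$ ($C = \left(\left(1 - 1\right) - 8\right) 6 = \left(0 - 8\right) 6 = \left(-8\right) 6 = -48$)
$\left(334 + 147\right) \left(C + 134\right) = \left(334 + 147\right) \left(-48 + 134\right) = 481 \cdot 86 = 41366$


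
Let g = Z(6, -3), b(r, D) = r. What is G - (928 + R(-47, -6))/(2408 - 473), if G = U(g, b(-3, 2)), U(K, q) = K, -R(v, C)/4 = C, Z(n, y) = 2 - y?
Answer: 8723/1935 ≈ 4.5080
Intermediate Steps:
R(v, C) = -4*C
g = 5 (g = 2 - 1*(-3) = 2 + 3 = 5)
G = 5
G - (928 + R(-47, -6))/(2408 - 473) = 5 - (928 - 4*(-6))/(2408 - 473) = 5 - (928 + 24)/1935 = 5 - 952/1935 = 8723/1935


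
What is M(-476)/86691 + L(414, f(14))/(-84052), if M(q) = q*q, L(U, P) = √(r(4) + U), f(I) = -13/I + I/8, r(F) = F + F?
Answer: 226576/86691 - √422/84052 ≈ 2.6134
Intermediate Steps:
r(F) = 2*F
f(I) = -13/I + I/8 (f(I) = -13/I + I*(⅛) = -13/I + I/8)
L(U, P) = √(8 + U) (L(U, P) = √(2*4 + U) = √(8 + U))
M(q) = q²
M(-476)/86691 + L(414, f(14))/(-84052) = (-476)²/86691 + √(8 + 414)/(-84052) = 226576*(1/86691) + √422*(-1/84052) = 226576/86691 - √422/84052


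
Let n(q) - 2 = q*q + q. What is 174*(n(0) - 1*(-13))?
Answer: 2610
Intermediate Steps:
n(q) = 2 + q + q² (n(q) = 2 + (q*q + q) = 2 + (q² + q) = 2 + (q + q²) = 2 + q + q²)
174*(n(0) - 1*(-13)) = 174*((2 + 0 + 0²) - 1*(-13)) = 174*((2 + 0 + 0) + 13) = 174*(2 + 13) = 174*15 = 2610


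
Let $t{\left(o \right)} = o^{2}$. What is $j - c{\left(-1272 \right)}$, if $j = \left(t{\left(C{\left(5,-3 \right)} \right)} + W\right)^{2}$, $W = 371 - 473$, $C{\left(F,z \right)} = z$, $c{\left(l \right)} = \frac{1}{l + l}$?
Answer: $\frac{22003057}{2544} \approx 8649.0$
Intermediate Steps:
$c{\left(l \right)} = \frac{1}{2 l}$
$W = -102$ ($W = 371 - 473 = -102$)
$j = 8649$ ($j = \left(\left(-3\right)^{2} - 102\right)^{2} = \left(9 - 102\right)^{2} = \left(-93\right)^{2} = 8649$)
$j - c{\left(-1272 \right)} = 8649 - \frac{1}{2 \left(-1272\right)} = 8649 - \frac{1}{2} \left(- \frac{1}{1272}\right) = 8649 - - \frac{1}{2544} = 8649 + \frac{1}{2544} = \frac{22003057}{2544}$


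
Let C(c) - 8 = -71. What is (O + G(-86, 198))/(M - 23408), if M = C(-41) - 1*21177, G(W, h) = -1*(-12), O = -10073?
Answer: 10061/44648 ≈ 0.22534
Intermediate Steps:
C(c) = -63 (C(c) = 8 - 71 = -63)
G(W, h) = 12
M = -21240 (M = -63 - 1*21177 = -63 - 21177 = -21240)
(O + G(-86, 198))/(M - 23408) = (-10073 + 12)/(-21240 - 23408) = -10061/(-44648) = -10061*(-1/44648) = 10061/44648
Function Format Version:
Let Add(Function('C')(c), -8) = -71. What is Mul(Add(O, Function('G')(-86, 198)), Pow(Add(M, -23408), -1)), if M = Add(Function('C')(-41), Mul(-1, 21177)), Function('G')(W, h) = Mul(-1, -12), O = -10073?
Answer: Rational(10061, 44648) ≈ 0.22534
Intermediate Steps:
Function('C')(c) = -63 (Function('C')(c) = Add(8, -71) = -63)
Function('G')(W, h) = 12
M = -21240 (M = Add(-63, Mul(-1, 21177)) = Add(-63, -21177) = -21240)
Mul(Add(O, Function('G')(-86, 198)), Pow(Add(M, -23408), -1)) = Mul(Add(-10073, 12), Pow(Add(-21240, -23408), -1)) = Mul(-10061, Pow(-44648, -1)) = Mul(-10061, Rational(-1, 44648)) = Rational(10061, 44648)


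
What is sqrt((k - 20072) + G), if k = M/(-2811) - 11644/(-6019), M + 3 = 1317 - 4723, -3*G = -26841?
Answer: I*sqrt(3183812750655933630)/16919409 ≈ 105.46*I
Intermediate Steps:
G = 8947 (G = -1/3*(-26841) = 8947)
M = -3409 (M = -3 + (1317 - 4723) = -3 - 3406 = -3409)
k = 53250055/16919409 (k = -3409/(-2811) - 11644/(-6019) = -3409*(-1/2811) - 11644*(-1/6019) = 3409/2811 + 11644/6019 = 53250055/16919409 ≈ 3.1473)
sqrt((k - 20072) + G) = sqrt((53250055/16919409 - 20072) + 8947) = sqrt(-339553127393/16919409 + 8947) = sqrt(-188175175070/16919409) = I*sqrt(3183812750655933630)/16919409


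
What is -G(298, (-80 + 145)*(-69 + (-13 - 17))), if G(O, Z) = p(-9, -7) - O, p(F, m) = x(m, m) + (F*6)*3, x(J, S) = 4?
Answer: 456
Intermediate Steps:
p(F, m) = 4 + 18*F (p(F, m) = 4 + (F*6)*3 = 4 + (6*F)*3 = 4 + 18*F)
G(O, Z) = -158 - O (G(O, Z) = (4 + 18*(-9)) - O = (4 - 162) - O = -158 - O)
-G(298, (-80 + 145)*(-69 + (-13 - 17))) = -(-158 - 1*298) = -(-158 - 298) = -1*(-456) = 456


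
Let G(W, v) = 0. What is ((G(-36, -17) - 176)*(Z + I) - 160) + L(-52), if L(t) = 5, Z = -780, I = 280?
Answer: 87845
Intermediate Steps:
((G(-36, -17) - 176)*(Z + I) - 160) + L(-52) = ((0 - 176)*(-780 + 280) - 160) + 5 = (-176*(-500) - 160) + 5 = (88000 - 160) + 5 = 87840 + 5 = 87845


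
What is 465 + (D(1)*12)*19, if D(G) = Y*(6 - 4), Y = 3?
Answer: 1833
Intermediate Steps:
D(G) = 6 (D(G) = 3*(6 - 4) = 3*2 = 6)
465 + (D(1)*12)*19 = 465 + (6*12)*19 = 465 + 72*19 = 465 + 1368 = 1833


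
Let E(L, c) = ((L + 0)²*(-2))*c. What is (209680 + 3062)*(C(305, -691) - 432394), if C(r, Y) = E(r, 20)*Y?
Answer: 546912582197652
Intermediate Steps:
E(L, c) = -2*c*L² (E(L, c) = (L²*(-2))*c = (-2*L²)*c = -2*c*L²)
C(r, Y) = -40*Y*r² (C(r, Y) = (-2*20*r²)*Y = (-40*r²)*Y = -40*Y*r²)
(209680 + 3062)*(C(305, -691) - 432394) = (209680 + 3062)*(-40*(-691)*305² - 432394) = 212742*(-40*(-691)*93025 - 432394) = 212742*(2571211000 - 432394) = 212742*2570778606 = 546912582197652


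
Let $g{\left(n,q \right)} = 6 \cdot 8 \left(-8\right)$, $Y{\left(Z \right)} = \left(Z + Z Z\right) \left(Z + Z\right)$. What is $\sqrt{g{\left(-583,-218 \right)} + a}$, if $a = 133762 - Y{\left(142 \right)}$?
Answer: $i \sqrt{5633526} \approx 2373.5 i$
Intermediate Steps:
$Y{\left(Z \right)} = 2 Z \left(Z + Z^{2}\right)$ ($Y{\left(Z \right)} = \left(Z + Z^{2}\right) 2 Z = 2 Z \left(Z + Z^{2}\right)$)
$a = -5633142$ ($a = 133762 - 2 \cdot 142^{2} \left(1 + 142\right) = 133762 - 2 \cdot 20164 \cdot 143 = 133762 - 5766904 = -5633142$)
$g{\left(n,q \right)} = -384$ ($g{\left(n,q \right)} = 48 \left(-8\right) = -384$)
$\sqrt{g{\left(-583,-218 \right)} + a} = \sqrt{-384 - 5633142} = \sqrt{-5633526} = i \sqrt{5633526}$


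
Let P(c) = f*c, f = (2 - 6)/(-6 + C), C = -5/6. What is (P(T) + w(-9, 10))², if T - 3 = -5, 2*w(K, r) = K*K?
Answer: 10400625/6724 ≈ 1546.8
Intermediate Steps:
w(K, r) = K²/2 (w(K, r) = (K*K)/2 = K²/2)
T = -2 (T = 3 - 5 = -2)
C = -⅚ (C = -5*⅙ = -⅚ ≈ -0.83333)
f = 24/41 (f = (2 - 6)/(-6 - ⅚) = -4/(-41/6) = -4*(-6/41) = 24/41 ≈ 0.58537)
P(c) = 24*c/41
(P(T) + w(-9, 10))² = ((24/41)*(-2) + (½)*(-9)²)² = (-48/41 + (½)*81)² = (-48/41 + 81/2)² = (3225/82)² = 10400625/6724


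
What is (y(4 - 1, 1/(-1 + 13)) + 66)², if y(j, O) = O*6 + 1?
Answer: 18225/4 ≈ 4556.3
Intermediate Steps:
y(j, O) = 1 + 6*O (y(j, O) = 6*O + 1 = 1 + 6*O)
(y(4 - 1, 1/(-1 + 13)) + 66)² = ((1 + 6/(-1 + 13)) + 66)² = ((1 + 6/12) + 66)² = ((1 + 6*(1/12)) + 66)² = ((1 + ½) + 66)² = (3/2 + 66)² = (135/2)² = 18225/4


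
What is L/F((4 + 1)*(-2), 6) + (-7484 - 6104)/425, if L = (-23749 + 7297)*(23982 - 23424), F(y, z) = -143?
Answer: 3899648716/60775 ≈ 64165.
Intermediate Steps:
L = -9180216 (L = -16452*558 = -9180216)
L/F((4 + 1)*(-2), 6) + (-7484 - 6104)/425 = -9180216/(-143) + (-7484 - 6104)/425 = -9180216*(-1/143) - 13588*1/425 = 9180216/143 - 13588/425 = 3899648716/60775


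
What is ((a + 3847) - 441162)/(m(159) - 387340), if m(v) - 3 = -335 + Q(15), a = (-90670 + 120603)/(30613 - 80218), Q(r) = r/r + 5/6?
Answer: 43386081016/38460757235 ≈ 1.1281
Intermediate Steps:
Q(r) = 11/6 (Q(r) = 1 + 5*(⅙) = 1 + ⅚ = 11/6)
a = -29933/49605 (a = 29933/(-49605) = 29933*(-1/49605) = -29933/49605 ≈ -0.60343)
m(v) = -1981/6 (m(v) = 3 + (-335 + 11/6) = 3 - 1999/6 = -1981/6)
((a + 3847) - 441162)/(m(159) - 387340) = ((-29933/49605 + 3847) - 441162)/(-1981/6 - 387340) = (190800502/49605 - 441162)/(-2326021/6) = -21693040508/49605*(-6/2326021) = 43386081016/38460757235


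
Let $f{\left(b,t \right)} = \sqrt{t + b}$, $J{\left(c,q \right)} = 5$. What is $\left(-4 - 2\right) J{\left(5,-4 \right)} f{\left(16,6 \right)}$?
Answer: $- 30 \sqrt{22} \approx -140.71$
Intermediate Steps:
$f{\left(b,t \right)} = \sqrt{b + t}$
$\left(-4 - 2\right) J{\left(5,-4 \right)} f{\left(16,6 \right)} = \left(-4 - 2\right) 5 \sqrt{16 + 6} = \left(-6\right) 5 \sqrt{22} = - 30 \sqrt{22}$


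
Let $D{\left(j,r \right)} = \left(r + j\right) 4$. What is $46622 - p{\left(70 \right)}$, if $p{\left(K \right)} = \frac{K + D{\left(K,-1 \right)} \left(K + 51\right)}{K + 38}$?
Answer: $\frac{2500855}{54} \approx 46312.0$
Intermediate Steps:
$D{\left(j,r \right)} = 4 j + 4 r$ ($D{\left(j,r \right)} = \left(j + r\right) 4 = 4 j + 4 r$)
$p{\left(K \right)} = \frac{K + \left(-4 + 4 K\right) \left(51 + K\right)}{38 + K}$ ($p{\left(K \right)} = \frac{K + \left(4 K + 4 \left(-1\right)\right) \left(K + 51\right)}{K + 38} = \frac{K + \left(4 K - 4\right) \left(51 + K\right)}{38 + K} = \frac{K + \left(-4 + 4 K\right) \left(51 + K\right)}{38 + K}$)
$46622 - p{\left(70 \right)} = 46622 - \frac{-204 + 4 \cdot 70^{2} + 201 \cdot 70}{38 + 70} = 46622 - \frac{-204 + 4 \cdot 4900 + 14070}{108} = 46622 - \frac{-204 + 19600 + 14070}{108} = 46622 - \frac{1}{108} \cdot 33466 = 46622 - \frac{16733}{54} = \frac{2500855}{54}$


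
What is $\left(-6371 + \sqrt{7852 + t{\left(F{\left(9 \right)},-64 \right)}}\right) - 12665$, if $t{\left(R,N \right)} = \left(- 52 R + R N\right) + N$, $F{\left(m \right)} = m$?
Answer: $-19036 + 2 \sqrt{1686} \approx -18954.0$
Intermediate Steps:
$t{\left(R,N \right)} = N - 52 R + N R$ ($t{\left(R,N \right)} = \left(- 52 R + N R\right) + N = N - 52 R + N R$)
$\left(-6371 + \sqrt{7852 + t{\left(F{\left(9 \right)},-64 \right)}}\right) - 12665 = \left(-6371 + \sqrt{7852 - 1108}\right) - 12665 = \left(-6371 + \sqrt{6744}\right) - 12665 = \left(-6371 + 2 \sqrt{1686}\right) - 12665 = -19036 + 2 \sqrt{1686}$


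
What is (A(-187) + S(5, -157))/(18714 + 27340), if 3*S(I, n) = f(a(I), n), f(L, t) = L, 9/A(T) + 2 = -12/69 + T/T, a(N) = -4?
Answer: -9/46054 ≈ -0.00019542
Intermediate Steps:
A(T) = -23/3 (A(T) = 9/(-2 + (-12/69 + T/T)) = 9/(-2 + (-12*1/69 + 1)) = 9/(-2 + (-4/23 + 1)) = 9/(-2 + 19/23) = 9/(-27/23) = 9*(-23/27) = -23/3)
S(I, n) = -4/3 (S(I, n) = (1/3)*(-4) = -4/3)
(A(-187) + S(5, -157))/(18714 + 27340) = (-23/3 - 4/3)/(18714 + 27340) = -9/46054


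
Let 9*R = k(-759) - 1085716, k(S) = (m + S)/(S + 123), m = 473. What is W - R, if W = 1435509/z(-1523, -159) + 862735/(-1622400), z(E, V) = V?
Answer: 17274063847721/154776960 ≈ 1.1161e+5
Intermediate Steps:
k(S) = (473 + S)/(123 + S) (k(S) = (473 + S)/(S + 123) = (473 + S)/(123 + S))
R = -345257545/2862 (R = ((473 - 759)/(123 - 759) - 1085716)/9 = (-286/(-636) - 1085716)/9 = (-1/636*(-286) - 1085716)/9 = (143/318 - 1085716)/9 = (⅑)*(-345257545/318) = -345257545/2862 ≈ -1.2064e+5)
W = -155273798431/17197440 (W = 1435509/(-159) + 862735/(-1622400) = 1435509*(-1/159) + 862735*(-1/1622400) = -478503/53 - 172547/324480 = -155273798431/17197440 ≈ -9028.9)
W - R = -155273798431/17197440 - 1*(-345257545/2862) = -155273798431/17197440 + 345257545/2862 = 17274063847721/154776960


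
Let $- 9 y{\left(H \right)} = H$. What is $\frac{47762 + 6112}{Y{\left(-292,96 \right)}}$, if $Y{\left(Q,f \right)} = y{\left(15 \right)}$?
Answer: $- \frac{161622}{5} \approx -32324.0$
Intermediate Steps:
$y{\left(H \right)} = - \frac{H}{9}$
$Y{\left(Q,f \right)} = - \frac{5}{3}$ ($Y{\left(Q,f \right)} = \left(- \frac{1}{9}\right) 15 = - \frac{5}{3}$)
$\frac{47762 + 6112}{Y{\left(-292,96 \right)}} = \frac{47762 + 6112}{- \frac{5}{3}} = 53874 \left(- \frac{3}{5}\right) = - \frac{161622}{5}$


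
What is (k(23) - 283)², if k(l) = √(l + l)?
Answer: (283 - √46)² ≈ 76296.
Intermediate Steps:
k(l) = √2*√l (k(l) = √(2*l) = √2*√l)
(k(23) - 283)² = (√2*√23 - 283)² = (√46 - 283)² = (-283 + √46)²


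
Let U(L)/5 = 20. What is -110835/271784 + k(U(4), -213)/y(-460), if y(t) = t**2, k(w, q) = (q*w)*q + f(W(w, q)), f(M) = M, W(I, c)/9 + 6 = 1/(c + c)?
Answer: 21470212942017/1020793525600 ≈ 21.033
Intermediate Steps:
W(I, c) = -54 + 9/(2*c) (W(I, c) = -54 + 9/(c + c) = -54 + 9/((2*c)) = -54 + 9*(1/(2*c)) = -54 + 9/(2*c))
U(L) = 100 (U(L) = 5*20 = 100)
k(w, q) = -54 + 9/(2*q) + w*q**2 (k(w, q) = (q*w)*q + (-54 + 9/(2*q)) = w*q**2 + (-54 + 9/(2*q)) = -54 + 9/(2*q) + w*q**2)
-110835/271784 + k(U(4), -213)/y(-460) = -110835/271784 + (-54 + (9/2)/(-213) + 100*(-213)**2)/((-460)**2) = -110835*1/271784 + (-54 + (9/2)*(-1/213) + 100*45369)/211600 = -110835/271784 + (-54 - 3/142 + 4536900)*(1/211600) = -110835/271784 + (644232129/142)*(1/211600) = -110835/271784 + 644232129/30047200 = 21470212942017/1020793525600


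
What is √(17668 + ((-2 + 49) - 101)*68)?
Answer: 2*√3499 ≈ 118.30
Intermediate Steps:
√(17668 + ((-2 + 49) - 101)*68) = √(17668 + (47 - 101)*68) = √(17668 - 54*68) = √(17668 - 3672) = √13996 = 2*√3499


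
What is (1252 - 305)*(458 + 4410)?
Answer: 4609996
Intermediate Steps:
(1252 - 305)*(458 + 4410) = 947*4868 = 4609996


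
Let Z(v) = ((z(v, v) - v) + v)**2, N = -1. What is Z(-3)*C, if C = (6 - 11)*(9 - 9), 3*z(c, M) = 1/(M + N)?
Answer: 0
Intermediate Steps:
z(c, M) = 1/(3*(-1 + M)) (z(c, M) = 1/(3*(M - 1)) = 1/(3*(-1 + M)))
Z(v) = 1/(9*(-1 + v)**2) (Z(v) = ((1/(3*(-1 + v)) - v) + v)**2 = ((-v + 1/(3*(-1 + v))) + v)**2 = (1/(3*(-1 + v)))**2 = 1/(9*(-1 + v)**2))
C = 0 (C = -5*0 = 0)
Z(-3)*C = (1/(9*(-1 - 3)**2))*0 = ((1/9)/(-4)**2)*0 = ((1/9)*(1/16))*0 = (1/144)*0 = 0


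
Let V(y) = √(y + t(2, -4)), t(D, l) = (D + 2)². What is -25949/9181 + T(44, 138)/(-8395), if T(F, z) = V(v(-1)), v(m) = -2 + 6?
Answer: -25949/9181 - 2*√5/8395 ≈ -2.8269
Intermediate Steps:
v(m) = 4
t(D, l) = (2 + D)²
V(y) = √(16 + y) (V(y) = √(y + (2 + 2)²) = √(y + 4²) = √(y + 16) = √(16 + y))
T(F, z) = 2*√5 (T(F, z) = √(16 + 4) = √20 = 2*√5)
-25949/9181 + T(44, 138)/(-8395) = -25949/9181 + (2*√5)/(-8395) = -25949*1/9181 + (2*√5)*(-1/8395) = -25949/9181 - 2*√5/8395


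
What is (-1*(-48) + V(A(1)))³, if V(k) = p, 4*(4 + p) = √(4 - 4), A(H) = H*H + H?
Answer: 85184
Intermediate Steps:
A(H) = H + H² (A(H) = H² + H = H + H²)
p = -4 (p = -4 + √(4 - 4)/4 = -4 + √0/4 = -4 + (¼)*0 = -4 + 0 = -4)
V(k) = -4
(-1*(-48) + V(A(1)))³ = (-1*(-48) - 4)³ = (48 - 4)³ = 44³ = 85184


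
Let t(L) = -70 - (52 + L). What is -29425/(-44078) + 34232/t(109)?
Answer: -136552811/925638 ≈ -147.52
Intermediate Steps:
t(L) = -122 - L (t(L) = -70 + (-52 - L) = -122 - L)
-29425/(-44078) + 34232/t(109) = -29425/(-44078) + 34232/(-122 - 1*109) = -29425*(-1/44078) + 34232/(-122 - 109) = 29425/44078 + 34232/(-231) = 29425/44078 + 34232*(-1/231) = 29425/44078 - 3112/21 = -136552811/925638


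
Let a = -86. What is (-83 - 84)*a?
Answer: 14362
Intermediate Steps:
(-83 - 84)*a = (-83 - 84)*(-86) = -167*(-86) = 14362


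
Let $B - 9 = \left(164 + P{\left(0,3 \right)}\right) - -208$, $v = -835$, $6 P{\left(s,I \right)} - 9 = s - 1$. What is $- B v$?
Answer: $\frac{957745}{3} \approx 3.1925 \cdot 10^{5}$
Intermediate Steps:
$P{\left(s,I \right)} = \frac{4}{3} + \frac{s}{6}$ ($P{\left(s,I \right)} = \frac{3}{2} + \frac{s - 1}{6} = \frac{3}{2} + \frac{-1 + s}{6} = \frac{3}{2} + \left(- \frac{1}{6} + \frac{s}{6}\right) = \frac{4}{3} + \frac{s}{6}$)
$B = \frac{1147}{3}$ ($B = 9 + \left(\left(164 + \left(\frac{4}{3} + \frac{1}{6} \cdot 0\right)\right) - -208\right) = 9 + \left(\left(164 + \left(\frac{4}{3} + 0\right)\right) + 208\right) = 9 + \left(\left(164 + \frac{4}{3}\right) + 208\right) = 9 + \left(\frac{496}{3} + 208\right) = 9 + \frac{1120}{3} = \frac{1147}{3} \approx 382.33$)
$- B v = \left(-1\right) \frac{1147}{3} \left(-835\right) = \left(- \frac{1147}{3}\right) \left(-835\right) = \frac{957745}{3}$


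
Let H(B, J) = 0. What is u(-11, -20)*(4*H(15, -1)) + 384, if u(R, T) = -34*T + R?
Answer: 384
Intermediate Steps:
u(R, T) = R - 34*T
u(-11, -20)*(4*H(15, -1)) + 384 = (-11 - 34*(-20))*(4*0) + 384 = (-11 + 680)*0 + 384 = 669*0 + 384 = 0 + 384 = 384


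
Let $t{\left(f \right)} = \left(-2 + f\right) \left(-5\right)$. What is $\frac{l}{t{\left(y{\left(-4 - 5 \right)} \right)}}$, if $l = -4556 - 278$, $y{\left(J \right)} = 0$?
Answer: $- \frac{2417}{5} \approx -483.4$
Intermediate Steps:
$t{\left(f \right)} = 10 - 5 f$
$l = -4834$ ($l = -4556 - 278 = -4834$)
$\frac{l}{t{\left(y{\left(-4 - 5 \right)} \right)}} = - \frac{4834}{10 - 0} = - \frac{4834}{10 + 0} = - \frac{4834}{10} = \left(-4834\right) \frac{1}{10} = - \frac{2417}{5}$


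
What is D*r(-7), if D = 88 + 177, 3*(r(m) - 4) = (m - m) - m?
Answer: 5035/3 ≈ 1678.3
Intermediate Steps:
r(m) = 4 - m/3 (r(m) = 4 + ((m - m) - m)/3 = 4 + (0 - m)/3 = 4 + (-m)/3 = 4 - m/3)
D = 265
D*r(-7) = 265*(4 - 1/3*(-7)) = 265*(4 + 7/3) = 265*(19/3) = 5035/3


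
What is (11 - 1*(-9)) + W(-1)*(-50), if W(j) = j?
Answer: 70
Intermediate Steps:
(11 - 1*(-9)) + W(-1)*(-50) = (11 - 1*(-9)) - 1*(-50) = (11 + 9) + 50 = 20 + 50 = 70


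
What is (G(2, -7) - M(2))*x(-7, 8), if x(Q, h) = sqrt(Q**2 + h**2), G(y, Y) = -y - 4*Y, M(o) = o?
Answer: 24*sqrt(113) ≈ 255.12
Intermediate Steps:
(G(2, -7) - M(2))*x(-7, 8) = ((-1*2 - 4*(-7)) - 1*2)*sqrt((-7)**2 + 8**2) = ((-2 + 28) - 2)*sqrt(49 + 64) = (26 - 2)*sqrt(113) = 24*sqrt(113)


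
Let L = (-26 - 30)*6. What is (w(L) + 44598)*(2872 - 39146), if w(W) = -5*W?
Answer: -1678688172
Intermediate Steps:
L = -336 (L = -56*6 = -336)
(w(L) + 44598)*(2872 - 39146) = (-5*(-336) + 44598)*(2872 - 39146) = (1680 + 44598)*(-36274) = 46278*(-36274) = -1678688172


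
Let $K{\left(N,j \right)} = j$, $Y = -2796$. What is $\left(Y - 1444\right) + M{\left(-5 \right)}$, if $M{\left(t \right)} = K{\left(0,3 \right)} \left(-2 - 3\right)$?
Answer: $-4255$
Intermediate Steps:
$M{\left(t \right)} = -15$ ($M{\left(t \right)} = 3 \left(-2 - 3\right) = 3 \left(-5\right) = -15$)
$\left(Y - 1444\right) + M{\left(-5 \right)} = \left(-2796 - 1444\right) - 15 = -4240 - 15 = -4255$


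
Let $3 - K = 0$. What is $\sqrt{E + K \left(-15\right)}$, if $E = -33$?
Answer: $i \sqrt{78} \approx 8.8318 i$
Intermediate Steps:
$K = 3$ ($K = 3 - 0 = 3 + 0 = 3$)
$\sqrt{E + K \left(-15\right)} = \sqrt{-33 + 3 \left(-15\right)} = \sqrt{-33 - 45} = \sqrt{-78} = i \sqrt{78}$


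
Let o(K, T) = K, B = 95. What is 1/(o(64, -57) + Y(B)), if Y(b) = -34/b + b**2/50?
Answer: 190/46387 ≈ 0.0040960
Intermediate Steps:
Y(b) = -34/b + b**2/50 (Y(b) = -34/b + b**2*(1/50) = -34/b + b**2/50)
1/(o(64, -57) + Y(B)) = 1/(64 + (1/50)*(-1700 + 95**3)/95) = 1/(64 + (1/50)*(1/95)*(-1700 + 857375)) = 1/(64 + (1/50)*(1/95)*855675) = 1/(64 + 34227/190) = 1/(46387/190) = 190/46387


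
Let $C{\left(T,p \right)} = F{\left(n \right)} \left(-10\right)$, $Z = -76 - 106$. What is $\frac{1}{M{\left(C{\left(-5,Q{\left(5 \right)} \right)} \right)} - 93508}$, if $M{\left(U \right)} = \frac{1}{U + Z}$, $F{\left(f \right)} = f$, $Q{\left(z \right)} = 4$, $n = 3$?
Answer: $- \frac{212}{19823697} \approx -1.0694 \cdot 10^{-5}$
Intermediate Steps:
$Z = -182$ ($Z = -76 - 106 = -182$)
$C{\left(T,p \right)} = -30$ ($C{\left(T,p \right)} = 3 \left(-10\right) = -30$)
$M{\left(U \right)} = \frac{1}{-182 + U}$ ($M{\left(U \right)} = \frac{1}{U - 182} = \frac{1}{-182 + U}$)
$\frac{1}{M{\left(C{\left(-5,Q{\left(5 \right)} \right)} \right)} - 93508} = \frac{1}{\frac{1}{-182 - 30} - 93508} = \frac{1}{\frac{1}{-212} - 93508} = \frac{1}{- \frac{1}{212} - 93508} = \frac{1}{- \frac{19823697}{212}} = - \frac{212}{19823697}$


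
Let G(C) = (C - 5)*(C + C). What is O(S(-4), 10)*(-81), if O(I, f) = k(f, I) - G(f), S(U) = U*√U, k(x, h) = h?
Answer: 8100 + 648*I ≈ 8100.0 + 648.0*I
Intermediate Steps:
S(U) = U^(3/2)
G(C) = 2*C*(-5 + C) (G(C) = (-5 + C)*(2*C) = 2*C*(-5 + C))
O(I, f) = I - 2*f*(-5 + f)
O(S(-4), 10)*(-81) = ((-4)^(3/2) - 2*10*(-5 + 10))*(-81) = (-8*I - 2*10*5)*(-81) = (-8*I - 100)*(-81) = (-100 - 8*I)*(-81) = 8100 + 648*I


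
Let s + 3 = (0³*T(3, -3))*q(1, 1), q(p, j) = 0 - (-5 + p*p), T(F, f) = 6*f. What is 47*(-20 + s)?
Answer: -1081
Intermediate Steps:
q(p, j) = 5 - p² (q(p, j) = 0 - (-5 + p²) = 0 + (5 - p²) = 5 - p²)
s = -3 (s = -3 + (0³*(6*(-3)))*(5 - 1*1²) = -3 + (0*(-18))*(5 - 1*1) = -3 + 0*(5 - 1) = -3 + 0*4 = -3 + 0 = -3)
47*(-20 + s) = 47*(-20 - 3) = 47*(-23) = -1081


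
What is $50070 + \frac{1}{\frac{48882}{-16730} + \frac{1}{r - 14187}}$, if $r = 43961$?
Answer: $\frac{36435588248320}{727697969} \approx 50070.0$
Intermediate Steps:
$50070 + \frac{1}{\frac{48882}{-16730} + \frac{1}{r - 14187}} = 50070 + \frac{1}{\frac{48882}{-16730} + \frac{1}{43961 - 14187}} = 50070 + \frac{1}{48882 \left(- \frac{1}{16730}\right) + \frac{1}{29774}} = 50070 + \frac{1}{- \frac{24441}{8365} + \frac{1}{29774}} = 50070 + \frac{1}{- \frac{727697969}{249059510}} = 50070 - \frac{249059510}{727697969} = \frac{36435588248320}{727697969}$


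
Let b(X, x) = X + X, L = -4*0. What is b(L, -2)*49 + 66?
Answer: 66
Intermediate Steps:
L = 0
b(X, x) = 2*X
b(L, -2)*49 + 66 = (2*0)*49 + 66 = 0*49 + 66 = 0 + 66 = 66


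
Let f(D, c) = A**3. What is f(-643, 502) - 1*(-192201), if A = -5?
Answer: 192076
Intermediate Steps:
f(D, c) = -125 (f(D, c) = (-5)**3 = -125)
f(-643, 502) - 1*(-192201) = -125 - 1*(-192201) = -125 + 192201 = 192076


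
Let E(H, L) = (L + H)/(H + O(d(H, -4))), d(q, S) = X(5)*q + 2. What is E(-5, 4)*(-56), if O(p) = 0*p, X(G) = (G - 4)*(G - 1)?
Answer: -56/5 ≈ -11.200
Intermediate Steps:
X(G) = (-1 + G)*(-4 + G) (X(G) = (-4 + G)*(-1 + G) = (-1 + G)*(-4 + G))
d(q, S) = 2 + 4*q (d(q, S) = (4 + 5² - 5*5)*q + 2 = (4 + 25 - 25)*q + 2 = 4*q + 2 = 2 + 4*q)
O(p) = 0
E(H, L) = (H + L)/H (E(H, L) = (L + H)/(H + 0) = (H + L)/H)
E(-5, 4)*(-56) = ((-5 + 4)/(-5))*(-56) = -⅕*(-1)*(-56) = (⅕)*(-56) = -56/5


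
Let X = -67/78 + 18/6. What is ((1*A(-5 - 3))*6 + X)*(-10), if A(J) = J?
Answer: 17885/39 ≈ 458.59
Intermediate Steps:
X = 167/78 (X = -67*1/78 + 18*(⅙) = -67/78 + 3 = 167/78 ≈ 2.1410)
((1*A(-5 - 3))*6 + X)*(-10) = ((1*(-5 - 3))*6 + 167/78)*(-10) = ((1*(-8))*6 + 167/78)*(-10) = (-8*6 + 167/78)*(-10) = (-48 + 167/78)*(-10) = -3577/78*(-10) = 17885/39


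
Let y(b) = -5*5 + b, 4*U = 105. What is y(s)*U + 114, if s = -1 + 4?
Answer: -927/2 ≈ -463.50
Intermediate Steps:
U = 105/4 (U = (1/4)*105 = 105/4 ≈ 26.250)
s = 3
y(b) = -25 + b
y(s)*U + 114 = (-25 + 3)*(105/4) + 114 = -22*105/4 + 114 = -1155/2 + 114 = -927/2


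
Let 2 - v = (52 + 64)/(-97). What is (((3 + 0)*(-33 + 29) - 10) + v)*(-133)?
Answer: 242592/97 ≈ 2500.9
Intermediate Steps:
v = 310/97 (v = 2 - (52 + 64)/(-97) = 2 - 116*(-1)/97 = 2 - 1*(-116/97) = 2 + 116/97 = 310/97 ≈ 3.1959)
(((3 + 0)*(-33 + 29) - 10) + v)*(-133) = (((3 + 0)*(-33 + 29) - 10) + 310/97)*(-133) = ((3*(-4) - 10) + 310/97)*(-133) = ((-12 - 10) + 310/97)*(-133) = (-22 + 310/97)*(-133) = -1824/97*(-133) = 242592/97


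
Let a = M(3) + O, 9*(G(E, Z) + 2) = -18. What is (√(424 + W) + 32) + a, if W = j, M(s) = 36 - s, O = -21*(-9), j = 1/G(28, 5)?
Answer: 254 + √1695/2 ≈ 274.58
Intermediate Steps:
G(E, Z) = -4 (G(E, Z) = -2 + (⅑)*(-18) = -2 - 2 = -4)
j = -¼ (j = 1/(-4) = -¼ ≈ -0.25000)
O = 189
W = -¼ ≈ -0.25000
a = 222 (a = (36 - 1*3) + 189 = (36 - 3) + 189 = 33 + 189 = 222)
(√(424 + W) + 32) + a = (√(424 - ¼) + 32) + 222 = (√(1695/4) + 32) + 222 = (√1695/2 + 32) + 222 = (32 + √1695/2) + 222 = 254 + √1695/2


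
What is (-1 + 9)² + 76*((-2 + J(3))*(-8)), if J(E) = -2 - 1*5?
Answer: 5536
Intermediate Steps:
J(E) = -7 (J(E) = -2 - 5 = -7)
(-1 + 9)² + 76*((-2 + J(3))*(-8)) = (-1 + 9)² + 76*((-2 - 7)*(-8)) = 8² + 76*(-9*(-8)) = 64 + 76*72 = 64 + 5472 = 5536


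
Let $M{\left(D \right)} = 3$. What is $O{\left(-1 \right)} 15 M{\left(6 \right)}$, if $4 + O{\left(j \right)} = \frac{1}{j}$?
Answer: $-225$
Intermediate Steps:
$O{\left(j \right)} = -4 + \frac{1}{j}$
$O{\left(-1 \right)} 15 M{\left(6 \right)} = \left(-4 + \frac{1}{-1}\right) 15 \cdot 3 = \left(-4 - 1\right) 15 \cdot 3 = \left(-5\right) 15 \cdot 3 = \left(-75\right) 3 = -225$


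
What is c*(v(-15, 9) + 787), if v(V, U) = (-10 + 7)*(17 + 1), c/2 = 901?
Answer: 1320866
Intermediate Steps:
c = 1802 (c = 2*901 = 1802)
v(V, U) = -54 (v(V, U) = -3*18 = -54)
c*(v(-15, 9) + 787) = 1802*(-54 + 787) = 1802*733 = 1320866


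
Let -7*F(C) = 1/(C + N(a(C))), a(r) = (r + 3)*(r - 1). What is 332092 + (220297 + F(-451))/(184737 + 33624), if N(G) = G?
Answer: 34186898321533778/102943745905 ≈ 3.3209e+5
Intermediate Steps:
a(r) = (-1 + r)*(3 + r) (a(r) = (3 + r)*(-1 + r) = (-1 + r)*(3 + r))
F(C) = -1/(7*(-3 + C² + 3*C)) (F(C) = -1/(7*(C + (-3 + C² + 2*C))) = -1/(7*(-3 + C² + 3*C)))
332092 + (220297 + F(-451))/(184737 + 33624) = 332092 + (220297 - 1/(-21 + 7*(-451)² + 21*(-451)))/(184737 + 33624) = 332092 + (220297 - 1/(-21 + 7*203401 - 9471))/218361 = 332092 + (220297 - 1/(-21 + 1423807 - 9471))*(1/218361) = 332092 + (220297 - 1/1414315)*(1/218361) = 332092 + (311569351554/1414315)*(1/218361) = 332092 + 103856450518/102943745905 = 34186898321533778/102943745905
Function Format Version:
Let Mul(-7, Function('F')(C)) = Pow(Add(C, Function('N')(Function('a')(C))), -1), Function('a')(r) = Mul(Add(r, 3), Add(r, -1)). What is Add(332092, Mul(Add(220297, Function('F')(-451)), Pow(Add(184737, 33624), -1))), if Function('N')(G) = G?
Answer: Rational(34186898321533778, 102943745905) ≈ 3.3209e+5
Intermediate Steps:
Function('a')(r) = Mul(Add(-1, r), Add(3, r)) (Function('a')(r) = Mul(Add(3, r), Add(-1, r)) = Mul(Add(-1, r), Add(3, r)))
Function('F')(C) = Mul(Rational(-1, 7), Pow(Add(-3, Pow(C, 2), Mul(3, C)), -1)) (Function('F')(C) = Mul(Rational(-1, 7), Pow(Add(C, Add(-3, Pow(C, 2), Mul(2, C))), -1)) = Mul(Rational(-1, 7), Pow(Add(-3, Pow(C, 2), Mul(3, C)), -1)))
Add(332092, Mul(Add(220297, Function('F')(-451)), Pow(Add(184737, 33624), -1))) = Add(332092, Mul(Add(220297, Mul(-1, Pow(Add(-21, Mul(7, Pow(-451, 2)), Mul(21, -451)), -1))), Pow(Add(184737, 33624), -1))) = Add(332092, Mul(Add(220297, Mul(-1, Pow(Add(-21, Mul(7, 203401), -9471), -1))), Pow(218361, -1))) = Add(332092, Mul(Add(220297, Mul(-1, Pow(Add(-21, 1423807, -9471), -1))), Rational(1, 218361))) = Add(332092, Mul(Add(220297, Mul(-1, Pow(1414315, -1))), Rational(1, 218361))) = Add(332092, Mul(Add(220297, Mul(-1, Rational(1, 1414315))), Rational(1, 218361))) = Add(332092, Mul(Add(220297, Rational(-1, 1414315)), Rational(1, 218361))) = Add(332092, Mul(Rational(311569351554, 1414315), Rational(1, 218361))) = Add(332092, Rational(103856450518, 102943745905)) = Rational(34186898321533778, 102943745905)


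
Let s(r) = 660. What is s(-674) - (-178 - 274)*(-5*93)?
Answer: -209520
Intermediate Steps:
s(-674) - (-178 - 274)*(-5*93) = 660 - (-178 - 274)*(-5*93) = 660 - (-452)*(-465) = 660 - 1*210180 = 660 - 210180 = -209520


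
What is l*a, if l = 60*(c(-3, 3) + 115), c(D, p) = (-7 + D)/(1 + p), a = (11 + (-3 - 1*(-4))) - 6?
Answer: 40500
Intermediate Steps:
a = 6 (a = (11 + (-3 + 4)) - 6 = (11 + 1) - 6 = 12 - 6 = 6)
c(D, p) = (-7 + D)/(1 + p)
l = 6750 (l = 60*((-7 - 3)/(1 + 3) + 115) = 60*(-10/4 + 115) = 60*((1/4)*(-10) + 115) = 60*(-5/2 + 115) = 60*(225/2) = 6750)
l*a = 6750*6 = 40500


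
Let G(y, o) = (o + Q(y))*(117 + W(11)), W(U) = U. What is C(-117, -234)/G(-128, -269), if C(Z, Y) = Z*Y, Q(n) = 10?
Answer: -13689/16576 ≈ -0.82583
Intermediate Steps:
C(Z, Y) = Y*Z
G(y, o) = 1280 + 128*o (G(y, o) = (o + 10)*(117 + 11) = (10 + o)*128 = 1280 + 128*o)
C(-117, -234)/G(-128, -269) = (-234*(-117))/(1280 + 128*(-269)) = 27378/(1280 - 34432) = 27378/(-33152) = 27378*(-1/33152) = -13689/16576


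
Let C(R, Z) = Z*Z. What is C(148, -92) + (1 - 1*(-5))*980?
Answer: 14344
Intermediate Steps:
C(R, Z) = Z**2
C(148, -92) + (1 - 1*(-5))*980 = (-92)**2 + (1 - 1*(-5))*980 = 8464 + (1 + 5)*980 = 8464 + 6*980 = 8464 + 5880 = 14344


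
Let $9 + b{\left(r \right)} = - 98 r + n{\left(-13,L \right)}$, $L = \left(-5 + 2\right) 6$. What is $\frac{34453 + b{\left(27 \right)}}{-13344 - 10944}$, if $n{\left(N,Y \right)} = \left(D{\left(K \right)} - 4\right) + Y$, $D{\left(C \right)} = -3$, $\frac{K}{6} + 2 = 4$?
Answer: $- \frac{10591}{8096} \approx -1.3082$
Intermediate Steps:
$K = 12$ ($K = -12 + 6 \cdot 4 = -12 + 24 = 12$)
$L = -18$ ($L = \left(-3\right) 6 = -18$)
$n{\left(N,Y \right)} = -7 + Y$ ($n{\left(N,Y \right)} = \left(-3 - 4\right) + Y = -7 + Y$)
$b{\left(r \right)} = -34 - 98 r$ ($b{\left(r \right)} = -9 - \left(25 + 98 r\right) = -34 - 98 r$)
$\frac{34453 + b{\left(27 \right)}}{-13344 - 10944} = \frac{34453 - 2680}{-13344 - 10944} = \frac{34453 - 2680}{-24288} = \left(34453 - 2680\right) \left(- \frac{1}{24288}\right) = 31773 \left(- \frac{1}{24288}\right) = - \frac{10591}{8096}$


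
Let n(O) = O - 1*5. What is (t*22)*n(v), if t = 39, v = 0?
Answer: -4290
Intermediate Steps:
n(O) = -5 + O (n(O) = O - 5 = -5 + O)
(t*22)*n(v) = (39*22)*(-5 + 0) = 858*(-5) = -4290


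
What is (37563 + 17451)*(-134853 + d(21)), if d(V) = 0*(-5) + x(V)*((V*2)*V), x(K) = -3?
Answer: -7564369986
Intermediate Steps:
d(V) = -6*V² (d(V) = 0*(-5) - 3*V*2*V = 0 - 3*2*V*V = 0 - 6*V² = -6*V²)
(37563 + 17451)*(-134853 + d(21)) = (37563 + 17451)*(-134853 - 6*21²) = 55014*(-134853 - 6*441) = 55014*(-134853 - 2646) = 55014*(-137499) = -7564369986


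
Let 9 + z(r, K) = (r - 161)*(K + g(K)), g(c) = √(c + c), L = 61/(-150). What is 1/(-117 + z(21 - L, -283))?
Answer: 59068370/2342592090577 + 209390*I*√566/2342592090577 ≈ 2.5215e-5 + 2.1265e-6*I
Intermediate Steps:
L = -61/150 (L = 61*(-1/150) = -61/150 ≈ -0.40667)
g(c) = √2*√c (g(c) = √(2*c) = √2*√c)
z(r, K) = -9 + (-161 + r)*(K + √2*√K) (z(r, K) = -9 + (r - 161)*(K + √2*√K) = -9 + (-161 + r)*(K + √2*√K))
1/(-117 + z(21 - L, -283)) = 1/(-117 + (-9 - 161*(-283) - 283*(21 - 1*(-61/150)) - 161*√2*√(-283) + (21 - 1*(-61/150))*√2*√(-283))) = 1/(-117 + (-9 + 45563 - 283*(21 + 61/150) - 161*√2*I*√283 + (21 + 61/150)*√2*(I*√283))) = 1/(-117 + (-9 + 45563 - 283*3211/150 - 161*I*√566 + 3211*√2*(I*√283)/150)) = 1/(-117 + (-9 + 45563 - 908713/150 - 161*I*√566 + 3211*I*√566/150)) = 1/(-117 + (5924387/150 - 20939*I*√566/150)) = 1/(5906837/150 - 20939*I*√566/150)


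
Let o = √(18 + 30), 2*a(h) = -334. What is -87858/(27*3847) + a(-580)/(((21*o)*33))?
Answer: -3254/3847 - 167*√3/8316 ≈ -0.88064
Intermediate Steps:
a(h) = -167 (a(h) = (½)*(-334) = -167)
o = 4*√3 (o = √48 = 4*√3 ≈ 6.9282)
-87858/(27*3847) + a(-580)/(((21*o)*33)) = -87858/(27*3847) - 167*√3/8316 = -87858/103869 - 167*√3/8316 = -87858*1/103869 - 167*√3/8316 = -3254/3847 - 167*√3/8316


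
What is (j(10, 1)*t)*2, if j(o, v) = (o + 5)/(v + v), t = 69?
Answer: 1035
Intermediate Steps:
j(o, v) = (5 + o)/(2*v) (j(o, v) = (5 + o)/((2*v)) = (5 + o)*(1/(2*v)) = (5 + o)/(2*v))
(j(10, 1)*t)*2 = (((½)*(5 + 10)/1)*69)*2 = (((½)*1*15)*69)*2 = ((15/2)*69)*2 = (1035/2)*2 = 1035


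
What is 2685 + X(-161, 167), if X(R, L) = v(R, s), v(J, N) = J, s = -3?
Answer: 2524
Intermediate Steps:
X(R, L) = R
2685 + X(-161, 167) = 2685 - 161 = 2524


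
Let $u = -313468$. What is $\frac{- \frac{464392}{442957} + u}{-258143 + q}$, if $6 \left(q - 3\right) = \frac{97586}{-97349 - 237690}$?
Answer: $\frac{139563821651524356}{114930044548738561} \approx 1.2143$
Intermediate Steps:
$q = \frac{2966558}{1005117}$ ($q = 3 + \frac{97586 \frac{1}{-97349 - 237690}}{6} = 3 + \frac{97586 \frac{1}{-335039}}{6} = 3 + \frac{97586 \left(- \frac{1}{335039}\right)}{6} = 3 + \frac{1}{6} \left(- \frac{97586}{335039}\right) = 3 - \frac{48793}{1005117} = \frac{2966558}{1005117} \approx 2.9515$)
$\frac{- \frac{464392}{442957} + u}{-258143 + q} = \frac{- \frac{464392}{442957} - 313468}{-258143 + \frac{2966558}{1005117}} = \frac{\left(-464392\right) \frac{1}{442957} - 313468}{- \frac{259460951173}{1005117}} = \left(- \frac{464392}{442957} - 313468\right) \left(- \frac{1005117}{259460951173}\right) = \left(- \frac{138853309268}{442957}\right) \left(- \frac{1005117}{259460951173}\right) = \frac{139563821651524356}{114930044548738561}$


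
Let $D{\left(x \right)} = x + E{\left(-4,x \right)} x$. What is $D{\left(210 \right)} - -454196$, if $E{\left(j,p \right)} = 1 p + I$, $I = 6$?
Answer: $499766$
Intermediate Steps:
$E{\left(j,p \right)} = 6 + p$ ($E{\left(j,p \right)} = 1 p + 6 = p + 6 = 6 + p$)
$D{\left(x \right)} = x + x \left(6 + x\right)$ ($D{\left(x \right)} = x + \left(6 + x\right) x = x + x \left(6 + x\right)$)
$D{\left(210 \right)} - -454196 = 210 \left(7 + 210\right) - -454196 = 210 \cdot 217 + 454196 = 45570 + 454196 = 499766$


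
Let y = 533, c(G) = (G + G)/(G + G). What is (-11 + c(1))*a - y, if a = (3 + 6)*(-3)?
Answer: -263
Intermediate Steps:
c(G) = 1 (c(G) = (2*G)/((2*G)) = (2*G)*(1/(2*G)) = 1)
a = -27 (a = 9*(-3) = -27)
(-11 + c(1))*a - y = (-11 + 1)*(-27) - 1*533 = -10*(-27) - 533 = 270 - 533 = -263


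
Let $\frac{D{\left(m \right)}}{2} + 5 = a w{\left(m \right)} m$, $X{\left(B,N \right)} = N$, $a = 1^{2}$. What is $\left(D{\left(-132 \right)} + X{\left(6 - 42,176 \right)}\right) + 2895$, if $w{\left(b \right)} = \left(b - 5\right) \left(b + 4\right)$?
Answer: $-4626443$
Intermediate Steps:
$a = 1$
$w{\left(b \right)} = \left(-5 + b\right) \left(4 + b\right)$
$D{\left(m \right)} = -10 + 2 m \left(-20 + m^{2} - m\right)$ ($D{\left(m \right)} = -10 + 2 \cdot 1 \left(-20 + m^{2} - m\right) m = -10 + 2 \left(-20 + m^{2} - m\right) m = -10 + 2 m \left(-20 + m^{2} - m\right)$)
$\left(D{\left(-132 \right)} + X{\left(6 - 42,176 \right)}\right) + 2895 = \left(\left(-10 - - 264 \left(20 - 132 - \left(-132\right)^{2}\right)\right) + 176\right) + 2895 = \left(\left(-10 - - 264 \left(20 - 132 - 17424\right)\right) + 176\right) + 2895 = \left(\left(-10 - \left(-264\right) \left(-17536\right)\right) + 176\right) + 2895 = \left(\left(-10 - 4629504\right) + 176\right) + 2895 = \left(-4629514 + 176\right) + 2895 = -4629338 + 2895 = -4626443$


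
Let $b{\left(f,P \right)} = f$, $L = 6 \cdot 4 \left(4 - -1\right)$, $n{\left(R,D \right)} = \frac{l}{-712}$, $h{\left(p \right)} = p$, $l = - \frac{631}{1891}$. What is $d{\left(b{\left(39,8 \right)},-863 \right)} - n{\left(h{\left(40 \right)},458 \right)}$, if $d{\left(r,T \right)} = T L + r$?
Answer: $- \frac{139379846863}{1346392} \approx -1.0352 \cdot 10^{5}$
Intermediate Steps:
$l = - \frac{631}{1891}$ ($l = \left(-631\right) \frac{1}{1891} = - \frac{631}{1891} \approx -0.33369$)
$n{\left(R,D \right)} = \frac{631}{1346392}$ ($n{\left(R,D \right)} = - \frac{631}{1891 \left(-712\right)} = \left(- \frac{631}{1891}\right) \left(- \frac{1}{712}\right) = \frac{631}{1346392}$)
$L = 120$ ($L = 24 \left(4 + 1\right) = 24 \cdot 5 = 120$)
$d{\left(r,T \right)} = r + 120 T$ ($d{\left(r,T \right)} = T 120 + r = 120 T + r = r + 120 T$)
$d{\left(b{\left(39,8 \right)},-863 \right)} - n{\left(h{\left(40 \right)},458 \right)} = \left(39 + 120 \left(-863\right)\right) - \frac{631}{1346392} = \left(39 - 103560\right) - \frac{631}{1346392} = -103521 - \frac{631}{1346392} = - \frac{139379846863}{1346392}$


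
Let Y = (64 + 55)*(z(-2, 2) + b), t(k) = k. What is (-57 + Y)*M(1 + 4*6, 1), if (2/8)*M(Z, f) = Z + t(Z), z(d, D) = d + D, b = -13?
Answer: -320800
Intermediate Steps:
z(d, D) = D + d
Y = -1547 (Y = (64 + 55)*((2 - 2) - 13) = 119*(0 - 13) = 119*(-13) = -1547)
M(Z, f) = 8*Z (M(Z, f) = 4*(Z + Z) = 4*(2*Z) = 8*Z)
(-57 + Y)*M(1 + 4*6, 1) = (-57 - 1547)*(8*(1 + 4*6)) = -12832*(1 + 24) = -12832*25 = -1604*200 = -320800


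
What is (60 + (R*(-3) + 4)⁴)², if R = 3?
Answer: 469225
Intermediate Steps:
(60 + (R*(-3) + 4)⁴)² = (60 + (3*(-3) + 4)⁴)² = (60 + (-9 + 4)⁴)² = (60 + (-5)⁴)² = (60 + 625)² = 685² = 469225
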